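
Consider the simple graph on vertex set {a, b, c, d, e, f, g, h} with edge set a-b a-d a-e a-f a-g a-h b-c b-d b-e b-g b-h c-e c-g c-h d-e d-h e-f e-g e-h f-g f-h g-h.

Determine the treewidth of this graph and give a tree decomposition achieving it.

Every bag has size at most 5, so the width is 5 − 1 = 4 and tw(G) ≤ 4. On the other hand G contains the 5-clique {a, b, d, e, h}. A clique must lie in a single bag of any decomposition, so no decomposition can have width below 4. The upper and lower bounds meet at 4, so that is the treewidth.

Treewidth 4.
One optimal decomposition is:
Bags: B1 = {a, e, f, g, h}  B2 = {a, b, e, g, h}  B3 = {b, c, e, g, h}  B4 = {a, b, d, e, h}
Tree: B1–B2, B2–B3, B2–B4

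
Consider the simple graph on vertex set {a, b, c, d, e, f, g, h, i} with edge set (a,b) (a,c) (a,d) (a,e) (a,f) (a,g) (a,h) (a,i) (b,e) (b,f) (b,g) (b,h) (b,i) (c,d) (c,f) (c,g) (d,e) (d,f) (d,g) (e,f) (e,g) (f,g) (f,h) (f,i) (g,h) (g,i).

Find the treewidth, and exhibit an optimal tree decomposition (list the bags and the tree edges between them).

Treewidth 4.
One such decomposition:
Bags: B1 = {a, b, e, f, g}  B2 = {a, d, e, f, g}  B3 = {a, b, f, g, h}  B4 = {a, c, d, f, g}  B5 = {a, b, f, g, i}
Tree: B1–B2, B1–B3, B2–B4, B3–B5

The largest bag has 5 vertices, giving width 4; this decomposition certifies tw(G) ≤ 4. For the lower bound, the 5 vertices {a, d, e, f, g} are pairwise adjacent, and any tree decomposition puts a clique entirely inside one bag — forcing width ≥ 4. The upper and lower bounds meet at 4, so that is the treewidth.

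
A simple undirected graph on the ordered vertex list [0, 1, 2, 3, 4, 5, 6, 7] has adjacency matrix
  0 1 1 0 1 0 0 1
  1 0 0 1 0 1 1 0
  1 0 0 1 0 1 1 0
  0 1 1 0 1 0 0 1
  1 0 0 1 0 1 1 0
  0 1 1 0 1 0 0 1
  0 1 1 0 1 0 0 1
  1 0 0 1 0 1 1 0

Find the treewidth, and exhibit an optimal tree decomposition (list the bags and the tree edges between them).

Treewidth 4.
One such decomposition:
Bags: B1 = {1, 2, 4, 5, 7}  B2 = {1, 2, 4, 6, 7}  B3 = {1, 2, 3, 4, 7}  B4 = {0, 1, 2, 4, 7}
Tree: B1–B2, B2–B3, B3–B4

The largest bag has 5 vertices, giving width 4; this decomposition certifies tw(G) ≤ 4. For the lower bound: the 5 vertex sets {2,5}, {4,6}, {1,3}, {7}, {0} are disjoint, each induces a connected subgraph, and every pair is joined by at least one edge of G. Contracting each set to a single vertex therefore yields K_{5} as a minor, and since treewidth is minor-monotone, tw(G) ≥ tw(K_{5}) = 4. Combining the bounds, tw(G) = 4.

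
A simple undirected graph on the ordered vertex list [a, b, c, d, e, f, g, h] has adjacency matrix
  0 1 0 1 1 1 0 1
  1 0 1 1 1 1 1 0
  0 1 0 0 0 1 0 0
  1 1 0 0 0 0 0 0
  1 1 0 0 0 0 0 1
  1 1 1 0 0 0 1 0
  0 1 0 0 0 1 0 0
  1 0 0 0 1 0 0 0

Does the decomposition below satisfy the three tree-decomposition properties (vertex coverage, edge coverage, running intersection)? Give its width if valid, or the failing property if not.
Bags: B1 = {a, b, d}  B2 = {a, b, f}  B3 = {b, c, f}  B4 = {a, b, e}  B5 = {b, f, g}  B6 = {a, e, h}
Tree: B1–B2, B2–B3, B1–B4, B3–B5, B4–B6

Yes; width 2.

Vertex coverage: the bags together contain {a, b, c, d, e, f, g, h}, the full vertex set. Edge coverage: each edge of G has both endpoints in at least one bag. Running intersection: for every vertex, the bags containing it form a connected subtree. All three properties hold, so this is a valid tree decomposition of width max|bag| − 1 = 2, and hence tw(G) ≤ 2.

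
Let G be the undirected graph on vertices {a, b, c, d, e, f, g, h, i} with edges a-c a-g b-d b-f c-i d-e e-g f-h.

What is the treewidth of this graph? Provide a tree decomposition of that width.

Treewidth 1.
One such decomposition:
Bags: B1 = {f, h}  B2 = {b, f}  B3 = {b, d}  B4 = {d, e}  B5 = {e, g}  B6 = {a, g}  B7 = {a, c}  B8 = {c, i}
Tree: B1–B2, B2–B3, B3–B4, B4–B5, B5–B6, B6–B7, B7–B8

The largest bag has 2 vertices, giving width 1; this decomposition certifies tw(G) ≤ 1. Since G has at least one edge (e.g. h–f), it is not an edgeless graph, so tw(G) ≥ 1. Combining the bounds, tw(G) = 1.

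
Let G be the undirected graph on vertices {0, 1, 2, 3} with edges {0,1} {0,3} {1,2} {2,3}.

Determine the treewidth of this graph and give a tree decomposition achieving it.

Treewidth 2.
One such decomposition:
Bags: B1 = {0, 1, 3}  B2 = {1, 2, 3}
Tree: B1–B2

Each bag holds 3 vertices, so the decomposition has width 2, which upper-bounds the treewidth. For the lower bound, G contains the cycle 3–0–1–2–3, so G is not a forest; only forests have treewidth ≤ 1, hence tw(G) ≥ 2. Therefore the treewidth is 2.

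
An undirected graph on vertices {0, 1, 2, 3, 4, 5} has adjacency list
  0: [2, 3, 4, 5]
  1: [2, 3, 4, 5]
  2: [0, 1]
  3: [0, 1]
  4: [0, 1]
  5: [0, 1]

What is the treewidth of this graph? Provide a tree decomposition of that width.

The largest bag has 3 vertices, giving width 2; this decomposition certifies tw(G) ≤ 2. For the lower bound, G contains the cycle 3–0–5–1–3, so G is not a forest; only forests have treewidth ≤ 1, hence tw(G) ≥ 2. Therefore the treewidth is 2.

Treewidth 2.
One optimal decomposition is:
Bags: B1 = {0, 1, 3}  B2 = {0, 1, 5}  B3 = {0, 1, 2}  B4 = {0, 1, 4}
Tree: B1–B2, B2–B3, B3–B4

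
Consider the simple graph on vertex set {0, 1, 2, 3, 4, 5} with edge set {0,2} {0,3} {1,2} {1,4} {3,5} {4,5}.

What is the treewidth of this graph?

2

A width-2 tree decomposition is:
Bags: B1 = {0, 3, 5}  B2 = {0, 4, 5}  B3 = {0, 1, 4}  B4 = {0, 1, 2}
Tree: B1–B2, B2–B3, B3–B4
The largest bag has 3 vertices, giving width 2; this decomposition certifies tw(G) ≤ 2. Since 0–3–5–4–1–2–0 is a cycle in G, G is not acyclic. Forests are exactly the graphs of treewidth ≤ 1, so tw(G) ≥ 2. The upper and lower bounds meet at 2, so that is the treewidth.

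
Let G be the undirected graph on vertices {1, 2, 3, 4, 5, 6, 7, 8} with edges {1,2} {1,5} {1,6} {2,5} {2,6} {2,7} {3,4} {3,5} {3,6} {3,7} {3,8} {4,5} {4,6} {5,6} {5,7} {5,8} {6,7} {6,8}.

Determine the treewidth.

3

A width-3 tree decomposition is:
Bags: B1 = {2, 5, 6, 7}  B2 = {1, 2, 5, 6}  B3 = {3, 5, 6, 7}  B4 = {3, 5, 6, 8}  B5 = {3, 4, 5, 6}
Tree: B1–B2, B1–B3, B3–B4, B4–B5
Each bag holds 4 vertices, so the decomposition has width 3, which upper-bounds the treewidth. On the other hand G contains the 4-clique {1, 2, 5, 6}. A clique must lie in a single bag of any decomposition, so no decomposition can have width below 3. Therefore the treewidth is 3.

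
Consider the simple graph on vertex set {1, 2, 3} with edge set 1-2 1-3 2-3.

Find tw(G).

A width-2 tree decomposition is:
Bags: B1 = {1, 2, 3}
Tree: (single bag)
A single bag containing all 3 vertices is trivially a valid decomposition of width 2. Conversely, {1, 2, 3} is a clique of size 3, and the vertices of any clique must share a bag in every tree decomposition; so some bag has ≥ 3 vertices and tw(G) ≥ 2. Hence tw(G) = 2 exactly.

2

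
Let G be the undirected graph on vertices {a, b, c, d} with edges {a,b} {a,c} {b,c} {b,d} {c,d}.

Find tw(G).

A width-2 tree decomposition is:
Bags: B1 = {b, c, d}  B2 = {a, b, c}
Tree: B1–B2
The largest bag has 3 vertices, giving width 2; this decomposition certifies tw(G) ≤ 2. Conversely, {b, c, d} is a clique of size 3, and the vertices of any clique must share a bag in every tree decomposition; so some bag has ≥ 3 vertices and tw(G) ≥ 2. Hence tw(G) = 2 exactly.

2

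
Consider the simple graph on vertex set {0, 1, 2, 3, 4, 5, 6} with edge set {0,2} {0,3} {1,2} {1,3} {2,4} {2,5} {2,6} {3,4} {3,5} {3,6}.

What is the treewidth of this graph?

A width-2 tree decomposition is:
Bags: B1 = {2, 3, 6}  B2 = {2, 3, 5}  B3 = {2, 3, 4}  B4 = {1, 2, 3}  B5 = {0, 2, 3}
Tree: B1–B2, B2–B3, B3–B4, B4–B5
The largest bag has 3 vertices, giving width 2; this decomposition certifies tw(G) ≤ 2. For the lower bound, G contains the cycle 2–6–3–5–2, so G is not a forest; only forests have treewidth ≤ 1, hence tw(G) ≥ 2. Therefore the treewidth is 2.

2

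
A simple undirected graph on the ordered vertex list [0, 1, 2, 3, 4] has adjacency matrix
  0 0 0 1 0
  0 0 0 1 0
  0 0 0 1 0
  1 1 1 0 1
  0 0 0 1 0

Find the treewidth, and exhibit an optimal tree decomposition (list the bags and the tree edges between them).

Treewidth 1.
Bags: B1 = {2, 3}  B2 = {1, 3}  B3 = {3, 4}  B4 = {0, 3}
Tree: B1–B2, B1–B3, B2–B4

Every bag has size at most 2, so the width is 2 − 1 = 1 and tw(G) ≤ 1. Any graph with an edge has treewidth ≥ 1, and G has the edge 3–2. Hence tw(G) = 1 exactly.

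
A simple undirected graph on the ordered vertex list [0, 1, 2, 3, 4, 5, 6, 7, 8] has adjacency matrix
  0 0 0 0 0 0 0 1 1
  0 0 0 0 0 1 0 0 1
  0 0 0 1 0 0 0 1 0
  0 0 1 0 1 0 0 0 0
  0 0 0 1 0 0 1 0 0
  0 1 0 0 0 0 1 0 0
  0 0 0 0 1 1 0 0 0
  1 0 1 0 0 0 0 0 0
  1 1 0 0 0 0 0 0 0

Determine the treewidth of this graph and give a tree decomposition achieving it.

The largest bag has 3 vertices, giving width 2; this decomposition certifies tw(G) ≤ 2. For the lower bound, G contains the cycle 4–3–2–7–0–8–1–5–6–4, so G is not a forest; only forests have treewidth ≤ 1, hence tw(G) ≥ 2. Combining the bounds, tw(G) = 2.

Treewidth 2.
One such decomposition:
Bags: B1 = {2, 3, 4}  B2 = {2, 4, 7}  B3 = {0, 4, 7}  B4 = {0, 4, 8}  B5 = {1, 4, 8}  B6 = {1, 4, 5}  B7 = {4, 5, 6}
Tree: B1–B2, B2–B3, B3–B4, B4–B5, B5–B6, B6–B7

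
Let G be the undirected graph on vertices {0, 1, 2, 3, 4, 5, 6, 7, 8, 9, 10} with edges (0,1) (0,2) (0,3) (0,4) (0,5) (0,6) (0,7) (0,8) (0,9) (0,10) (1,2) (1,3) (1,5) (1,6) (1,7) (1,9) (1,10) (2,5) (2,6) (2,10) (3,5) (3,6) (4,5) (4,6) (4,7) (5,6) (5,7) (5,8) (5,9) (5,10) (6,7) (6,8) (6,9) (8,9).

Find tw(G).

4

A width-4 tree decomposition is:
Bags: B1 = {0, 1, 5, 6, 9}  B2 = {0, 5, 6, 8, 9}  B3 = {0, 1, 3, 5, 6}  B4 = {0, 1, 5, 6, 7}  B5 = {0, 1, 2, 5, 6}  B6 = {0, 4, 5, 6, 7}  B7 = {0, 1, 2, 5, 10}
Tree: B1–B2, B1–B3, B3–B4, B3–B5, B4–B6, B5–B7
The largest bag has 5 vertices, giving width 4; this decomposition certifies tw(G) ≤ 4. For the lower bound, the 5 vertices {0, 1, 2, 5, 10} are pairwise adjacent, and any tree decomposition puts a clique entirely inside one bag — forcing width ≥ 4. The upper and lower bounds meet at 4, so that is the treewidth.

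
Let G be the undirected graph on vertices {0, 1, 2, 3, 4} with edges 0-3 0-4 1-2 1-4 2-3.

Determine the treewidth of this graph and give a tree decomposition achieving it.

Every bag has size at most 3, so the width is 3 − 1 = 2 and tw(G) ≤ 2. The edges 4–1–2–3–0–4 form a cycle, so G is not a tree and its treewidth is at least 2. Therefore the treewidth is 2.

Treewidth 2.
Bags: B1 = {1, 2, 4}  B2 = {2, 3, 4}  B3 = {0, 3, 4}
Tree: B1–B2, B2–B3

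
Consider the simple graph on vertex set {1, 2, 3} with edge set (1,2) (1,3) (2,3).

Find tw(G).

A width-2 tree decomposition is:
Bags: B1 = {1, 2, 3}
Tree: (single bag)
A single bag containing all 3 vertices is trivially a valid decomposition of width 2. For the lower bound, the 3 vertices {1, 2, 3} are pairwise adjacent, and any tree decomposition puts a clique entirely inside one bag — forcing width ≥ 2. Hence tw(G) = 2 exactly.

2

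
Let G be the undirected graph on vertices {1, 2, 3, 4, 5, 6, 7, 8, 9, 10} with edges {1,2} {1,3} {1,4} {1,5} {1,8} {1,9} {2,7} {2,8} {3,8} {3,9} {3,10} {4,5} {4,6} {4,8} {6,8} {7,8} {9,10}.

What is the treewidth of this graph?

2

A width-2 tree decomposition is:
Bags: B1 = {1, 2, 8}  B2 = {1, 3, 8}  B3 = {1, 4, 8}  B4 = {1, 3, 9}  B5 = {3, 9, 10}  B6 = {4, 6, 8}  B7 = {2, 7, 8}  B8 = {1, 4, 5}
Tree: B1–B2, B2–B3, B2–B4, B4–B5, B3–B6, B1–B7, B3–B8
Each bag holds 3 vertices, so the decomposition has width 2, which upper-bounds the treewidth. On the other hand G contains the 3-clique {1, 2, 8}. A clique must lie in a single bag of any decomposition, so no decomposition can have width below 2. Combining the bounds, tw(G) = 2.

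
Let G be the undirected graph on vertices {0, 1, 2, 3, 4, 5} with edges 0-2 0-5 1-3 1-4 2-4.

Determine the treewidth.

1

A width-1 tree decomposition is:
Bags: B1 = {1, 3}  B2 = {1, 4}  B3 = {2, 4}  B4 = {0, 2}  B5 = {0, 5}
Tree: B1–B2, B2–B3, B3–B4, B4–B5
Each bag holds 2 vertices, so the decomposition has width 1, which upper-bounds the treewidth. G has an edge, so its treewidth is at least 1. Hence tw(G) = 1 exactly.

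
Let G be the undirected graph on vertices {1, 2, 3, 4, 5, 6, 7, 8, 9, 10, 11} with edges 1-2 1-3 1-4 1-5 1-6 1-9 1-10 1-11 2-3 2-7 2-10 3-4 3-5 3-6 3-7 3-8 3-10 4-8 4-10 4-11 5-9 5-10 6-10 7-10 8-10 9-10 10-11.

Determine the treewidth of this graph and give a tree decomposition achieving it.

Every bag has size at most 4, so the width is 4 − 1 = 3 and tw(G) ≤ 3. Conversely, {3, 4, 8, 10} is a clique of size 4, and the vertices of any clique must share a bag in every tree decomposition; so some bag has ≥ 4 vertices and tw(G) ≥ 3. Therefore the treewidth is 3.

Treewidth 3.
One optimal decomposition is:
Bags: B1 = {1, 2, 3, 10}  B2 = {1, 3, 4, 10}  B3 = {1, 3, 6, 10}  B4 = {1, 3, 5, 10}  B5 = {3, 4, 8, 10}  B6 = {1, 4, 10, 11}  B7 = {1, 5, 9, 10}  B8 = {2, 3, 7, 10}
Tree: B1–B2, B1–B3, B1–B4, B2–B5, B2–B6, B4–B7, B1–B8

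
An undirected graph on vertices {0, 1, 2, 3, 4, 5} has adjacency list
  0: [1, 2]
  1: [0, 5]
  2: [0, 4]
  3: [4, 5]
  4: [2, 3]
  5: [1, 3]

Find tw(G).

2

A width-2 tree decomposition is:
Bags: B1 = {2, 3, 4}  B2 = {0, 2, 3}  B3 = {0, 1, 3}  B4 = {1, 3, 5}
Tree: B1–B2, B2–B3, B3–B4
Each bag holds 3 vertices, so the decomposition has width 2, which upper-bounds the treewidth. The edges 3–4–2–0–1–5–3 form a cycle, so G is not a tree and its treewidth is at least 2. Therefore the treewidth is 2.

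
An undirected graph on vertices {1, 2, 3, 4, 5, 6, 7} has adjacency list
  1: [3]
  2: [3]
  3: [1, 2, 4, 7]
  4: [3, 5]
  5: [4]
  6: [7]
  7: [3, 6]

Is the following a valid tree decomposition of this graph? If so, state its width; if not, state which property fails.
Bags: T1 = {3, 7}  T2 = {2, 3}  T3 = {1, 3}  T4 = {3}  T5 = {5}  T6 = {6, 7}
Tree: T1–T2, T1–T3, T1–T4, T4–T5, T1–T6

A tree decomposition must satisfy three properties: every vertex lies in some bag; for every edge, both endpoints lie together in some bag; and for every vertex, the bags containing it form a connected subtree. Here vertex 4 appears in no bag, so the decomposition is invalid.

No — vertex 4 appears in no bag.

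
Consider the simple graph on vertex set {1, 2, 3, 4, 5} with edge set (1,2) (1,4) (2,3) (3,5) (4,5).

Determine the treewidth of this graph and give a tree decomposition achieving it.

Treewidth 2.
One optimal decomposition is:
Bags: B1 = {3, 4, 5}  B2 = {2, 3, 4}  B3 = {1, 2, 4}
Tree: B1–B2, B2–B3

Every bag has size at most 3, so the width is 3 − 1 = 2 and tw(G) ≤ 2. The edges 4–5–3–2–1–4 form a cycle, so G is not a tree and its treewidth is at least 2. Combining the bounds, tw(G) = 2.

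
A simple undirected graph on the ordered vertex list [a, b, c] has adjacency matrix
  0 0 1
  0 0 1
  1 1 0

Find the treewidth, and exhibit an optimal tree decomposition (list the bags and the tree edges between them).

Each bag holds 2 vertices, so the decomposition has width 1, which upper-bounds the treewidth. G has an edge, so its treewidth is at least 1. Therefore the treewidth is 1.

Treewidth 1.
One optimal decomposition is:
Bags: B1 = {b, c}  B2 = {a, c}
Tree: B1–B2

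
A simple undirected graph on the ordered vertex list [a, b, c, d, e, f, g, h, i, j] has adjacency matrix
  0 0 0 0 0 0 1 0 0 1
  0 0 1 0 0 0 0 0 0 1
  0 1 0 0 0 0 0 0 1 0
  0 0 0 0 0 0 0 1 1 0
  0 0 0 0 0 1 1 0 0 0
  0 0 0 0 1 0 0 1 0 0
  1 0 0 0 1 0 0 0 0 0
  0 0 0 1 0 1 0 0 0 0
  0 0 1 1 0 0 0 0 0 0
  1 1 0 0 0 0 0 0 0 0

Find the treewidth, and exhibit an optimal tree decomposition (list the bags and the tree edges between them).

Treewidth 2.
One such decomposition:
Bags: B1 = {e, f, g}  B2 = {a, f, g}  B3 = {a, f, j}  B4 = {b, f, j}  B5 = {b, c, f}  B6 = {c, f, i}  B7 = {d, f, i}  B8 = {d, f, h}
Tree: B1–B2, B2–B3, B3–B4, B4–B5, B5–B6, B6–B7, B7–B8

Each bag holds 3 vertices, so the decomposition has width 2, which upper-bounds the treewidth. Since f–e–g–a–j–b–c–i–d–h–f is a cycle in G, G is not acyclic. Forests are exactly the graphs of treewidth ≤ 1, so tw(G) ≥ 2. Therefore the treewidth is 2.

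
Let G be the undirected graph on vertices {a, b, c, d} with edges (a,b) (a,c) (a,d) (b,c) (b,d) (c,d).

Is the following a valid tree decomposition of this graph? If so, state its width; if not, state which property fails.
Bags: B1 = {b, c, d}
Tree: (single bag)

A tree decomposition must satisfy three properties: every vertex lies in some bag; for every edge, both endpoints lie together in some bag; and for every vertex, the bags containing it form a connected subtree. Here vertex a appears in no bag, so the decomposition is invalid.

No — vertex a appears in no bag.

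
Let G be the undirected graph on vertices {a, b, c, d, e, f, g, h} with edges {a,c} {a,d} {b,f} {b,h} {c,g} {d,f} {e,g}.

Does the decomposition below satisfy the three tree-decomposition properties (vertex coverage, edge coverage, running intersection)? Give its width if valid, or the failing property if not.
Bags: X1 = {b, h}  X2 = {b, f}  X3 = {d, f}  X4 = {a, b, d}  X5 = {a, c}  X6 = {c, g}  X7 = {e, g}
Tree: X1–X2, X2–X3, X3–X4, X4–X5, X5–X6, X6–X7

No — bags containing vertex b are not connected in the tree.

A tree decomposition must satisfy three properties: every vertex lies in some bag; for every edge, both endpoints lie together in some bag; and for every vertex, the bags containing it form a connected subtree. Here bags containing vertex b are not connected in the tree, so the decomposition is invalid.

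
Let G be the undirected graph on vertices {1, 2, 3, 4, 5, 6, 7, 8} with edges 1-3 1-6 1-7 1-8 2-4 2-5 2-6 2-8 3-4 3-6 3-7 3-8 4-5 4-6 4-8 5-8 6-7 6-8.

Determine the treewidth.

3

A width-3 tree decomposition is:
Bags: B1 = {2, 4, 6, 8}  B2 = {3, 4, 6, 8}  B3 = {1, 3, 6, 8}  B4 = {1, 3, 6, 7}  B5 = {2, 4, 5, 8}
Tree: B1–B2, B2–B3, B3–B4, B1–B5
The largest bag has 4 vertices, giving width 3; this decomposition certifies tw(G) ≤ 3. Conversely, {2, 4, 5, 8} is a clique of size 4, and the vertices of any clique must share a bag in every tree decomposition; so some bag has ≥ 4 vertices and tw(G) ≥ 3. Therefore the treewidth is 3.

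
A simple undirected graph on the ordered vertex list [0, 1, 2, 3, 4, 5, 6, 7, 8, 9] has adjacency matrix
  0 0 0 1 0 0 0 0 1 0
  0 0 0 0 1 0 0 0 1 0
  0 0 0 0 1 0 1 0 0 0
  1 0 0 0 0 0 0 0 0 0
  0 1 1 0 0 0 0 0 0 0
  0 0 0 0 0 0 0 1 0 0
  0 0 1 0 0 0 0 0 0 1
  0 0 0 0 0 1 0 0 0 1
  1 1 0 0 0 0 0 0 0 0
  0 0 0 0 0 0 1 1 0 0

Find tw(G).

1

A width-1 tree decomposition is:
Bags: B1 = {0, 3}  B2 = {0, 8}  B3 = {1, 8}  B4 = {1, 4}  B5 = {2, 4}  B6 = {2, 6}  B7 = {6, 9}  B8 = {7, 9}  B9 = {5, 7}
Tree: B1–B2, B2–B3, B3–B4, B4–B5, B5–B6, B6–B7, B7–B8, B8–B9
Each bag holds 2 vertices, so the decomposition has width 1, which upper-bounds the treewidth. G has an edge, so its treewidth is at least 1. Hence tw(G) = 1 exactly.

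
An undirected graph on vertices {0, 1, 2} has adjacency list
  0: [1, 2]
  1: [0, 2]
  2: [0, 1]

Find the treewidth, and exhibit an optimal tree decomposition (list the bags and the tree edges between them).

Treewidth 2.
One such decomposition:
Bags: B1 = {0, 1, 2}
Tree: (single bag)

With just one bag of size 3, the width is 3 − 1 = 2, so tw(G) ≤ 2. On the other hand G contains the 3-clique {0, 1, 2}. A clique must lie in a single bag of any decomposition, so no decomposition can have width below 2. Therefore the treewidth is 2.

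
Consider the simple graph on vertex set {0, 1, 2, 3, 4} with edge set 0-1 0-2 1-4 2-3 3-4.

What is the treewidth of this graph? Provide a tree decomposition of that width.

Treewidth 2.
Bags: B1 = {0, 1, 4}  B2 = {0, 3, 4}  B3 = {0, 2, 3}
Tree: B1–B2, B2–B3

Each bag holds 3 vertices, so the decomposition has width 2, which upper-bounds the treewidth. Since 0–1–4–3–2–0 is a cycle in G, G is not acyclic. Forests are exactly the graphs of treewidth ≤ 1, so tw(G) ≥ 2. The upper and lower bounds meet at 2, so that is the treewidth.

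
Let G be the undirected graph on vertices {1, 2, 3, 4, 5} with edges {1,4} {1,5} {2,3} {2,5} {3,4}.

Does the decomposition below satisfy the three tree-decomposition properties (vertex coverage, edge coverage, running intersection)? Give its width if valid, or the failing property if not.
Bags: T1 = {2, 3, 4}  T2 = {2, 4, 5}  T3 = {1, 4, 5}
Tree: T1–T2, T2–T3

Vertex coverage: the bags together contain {1, 2, 3, 4, 5}, the full vertex set. Edge coverage: each edge of G has both endpoints in at least one bag. Running intersection: for every vertex, the bags containing it form a connected subtree. All three properties hold, so this is a valid tree decomposition of width max|bag| − 1 = 2, and hence tw(G) ≤ 2.

Yes; width 2.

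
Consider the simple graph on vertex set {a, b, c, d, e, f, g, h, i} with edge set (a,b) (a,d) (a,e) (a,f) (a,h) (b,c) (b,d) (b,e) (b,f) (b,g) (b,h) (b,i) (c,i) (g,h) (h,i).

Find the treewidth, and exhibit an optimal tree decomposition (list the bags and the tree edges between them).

Treewidth 2.
Bags: B1 = {a, b, e}  B2 = {a, b, h}  B3 = {b, g, h}  B4 = {b, h, i}  B5 = {a, b, f}  B6 = {a, b, d}  B7 = {b, c, i}
Tree: B1–B2, B2–B3, B3–B4, B2–B5, B5–B6, B4–B7

The largest bag has 3 vertices, giving width 2; this decomposition certifies tw(G) ≤ 2. Conversely, {b, g, h} is a clique of size 3, and the vertices of any clique must share a bag in every tree decomposition; so some bag has ≥ 3 vertices and tw(G) ≥ 2. Hence tw(G) = 2 exactly.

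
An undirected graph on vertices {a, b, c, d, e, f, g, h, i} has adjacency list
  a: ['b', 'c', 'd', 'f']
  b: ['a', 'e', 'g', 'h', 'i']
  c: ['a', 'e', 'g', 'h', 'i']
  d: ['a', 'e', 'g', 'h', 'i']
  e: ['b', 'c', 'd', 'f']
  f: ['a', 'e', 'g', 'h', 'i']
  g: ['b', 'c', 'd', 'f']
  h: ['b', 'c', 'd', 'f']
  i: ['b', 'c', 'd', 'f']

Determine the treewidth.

4

A width-4 tree decomposition is:
Bags: B1 = {b, c, d, f, g}  B2 = {b, c, d, f, h}  B3 = {b, c, d, e, f}  B4 = {a, b, c, d, f}  B5 = {b, c, d, f, i}
Tree: B1–B2, B2–B3, B3–B4, B4–B5
Every bag has size at most 5, so the width is 5 − 1 = 4 and tw(G) ≤ 4. For the lower bound: the 5 vertex sets {d,g}, {c,h}, {e,f}, {b}, {a} are disjoint, each induces a connected subgraph, and every pair is joined by at least one edge of G. Contracting each set to a single vertex therefore yields K_{5} as a minor, and since treewidth is minor-monotone, tw(G) ≥ tw(K_{5}) = 4. Combining the bounds, tw(G) = 4.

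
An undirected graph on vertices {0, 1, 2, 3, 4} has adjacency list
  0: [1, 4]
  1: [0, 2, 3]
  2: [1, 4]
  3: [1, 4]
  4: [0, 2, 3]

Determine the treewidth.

A width-2 tree decomposition is:
Bags: B1 = {1, 2, 4}  B2 = {1, 3, 4}  B3 = {0, 1, 4}
Tree: B1–B2, B2–B3
The largest bag has 3 vertices, giving width 2; this decomposition certifies tw(G) ≤ 2. Since 1–2–4–3–1 is a cycle in G, G is not acyclic. Forests are exactly the graphs of treewidth ≤ 1, so tw(G) ≥ 2. Hence tw(G) = 2 exactly.

2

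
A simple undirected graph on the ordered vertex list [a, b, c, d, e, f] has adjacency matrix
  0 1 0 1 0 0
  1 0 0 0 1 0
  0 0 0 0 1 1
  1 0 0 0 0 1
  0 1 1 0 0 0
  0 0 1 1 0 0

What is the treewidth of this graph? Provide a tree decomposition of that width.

Every bag has size at most 3, so the width is 3 − 1 = 2 and tw(G) ≤ 2. Since c–e–b–a–d–f–c is a cycle in G, G is not acyclic. Forests are exactly the graphs of treewidth ≤ 1, so tw(G) ≥ 2. Combining the bounds, tw(G) = 2.

Treewidth 2.
One optimal decomposition is:
Bags: B1 = {b, c, e}  B2 = {a, b, c}  B3 = {a, c, d}  B4 = {c, d, f}
Tree: B1–B2, B2–B3, B3–B4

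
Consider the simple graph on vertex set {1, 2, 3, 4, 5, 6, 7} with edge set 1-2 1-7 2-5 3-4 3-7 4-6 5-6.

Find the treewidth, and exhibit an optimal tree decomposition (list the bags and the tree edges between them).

Every bag has size at most 3, so the width is 3 − 1 = 2 and tw(G) ≤ 2. For the lower bound, G contains the cycle 1–2–5–6–4–3–7–1, so G is not a forest; only forests have treewidth ≤ 1, hence tw(G) ≥ 2. Therefore the treewidth is 2.

Treewidth 2.
One optimal decomposition is:
Bags: B1 = {1, 2, 5}  B2 = {1, 5, 6}  B3 = {1, 4, 6}  B4 = {1, 3, 4}  B5 = {1, 3, 7}
Tree: B1–B2, B2–B3, B3–B4, B4–B5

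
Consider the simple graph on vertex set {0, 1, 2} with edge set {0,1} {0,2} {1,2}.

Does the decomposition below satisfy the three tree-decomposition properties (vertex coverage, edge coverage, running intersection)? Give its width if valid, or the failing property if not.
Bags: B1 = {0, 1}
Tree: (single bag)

No — vertex 2 appears in no bag.

A tree decomposition must satisfy three properties: every vertex lies in some bag; for every edge, both endpoints lie together in some bag; and for every vertex, the bags containing it form a connected subtree. Here vertex 2 appears in no bag, so the decomposition is invalid.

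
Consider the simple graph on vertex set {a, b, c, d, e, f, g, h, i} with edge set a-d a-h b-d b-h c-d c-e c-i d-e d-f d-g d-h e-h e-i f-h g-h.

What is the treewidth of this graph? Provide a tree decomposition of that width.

Treewidth 2.
One optimal decomposition is:
Bags: B1 = {d, f, h}  B2 = {d, e, h}  B3 = {d, g, h}  B4 = {c, d, e}  B5 = {b, d, h}  B6 = {c, e, i}  B7 = {a, d, h}
Tree: B1–B2, B1–B3, B2–B4, B2–B5, B4–B6, B3–B7

Every bag has size at most 3, so the width is 3 − 1 = 2 and tw(G) ≤ 2. On the other hand G contains the 3-clique {d, f, h}. A clique must lie in a single bag of any decomposition, so no decomposition can have width below 2. Hence tw(G) = 2 exactly.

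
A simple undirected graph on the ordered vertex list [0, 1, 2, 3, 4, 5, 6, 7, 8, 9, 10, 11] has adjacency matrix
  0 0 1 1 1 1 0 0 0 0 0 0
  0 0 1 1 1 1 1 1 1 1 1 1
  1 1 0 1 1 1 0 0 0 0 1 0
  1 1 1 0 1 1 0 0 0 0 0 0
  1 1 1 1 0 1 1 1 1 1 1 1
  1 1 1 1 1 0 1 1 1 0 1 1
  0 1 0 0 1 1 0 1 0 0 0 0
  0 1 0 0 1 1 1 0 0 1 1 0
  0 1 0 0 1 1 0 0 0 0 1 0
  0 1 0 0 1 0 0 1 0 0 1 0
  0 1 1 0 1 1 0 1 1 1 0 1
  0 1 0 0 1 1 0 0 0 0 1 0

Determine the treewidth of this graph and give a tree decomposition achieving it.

Treewidth 4.
One such decomposition:
Bags: B1 = {1, 4, 5, 7, 10}  B2 = {1, 4, 5, 8, 10}  B3 = {1, 4, 7, 9, 10}  B4 = {1, 4, 5, 6, 7}  B5 = {1, 2, 4, 5, 10}  B6 = {1, 2, 3, 4, 5}  B7 = {1, 4, 5, 10, 11}  B8 = {0, 2, 3, 4, 5}
Tree: B1–B2, B1–B3, B1–B4, B1–B5, B5–B6, B2–B7, B6–B8

Each bag holds 5 vertices, so the decomposition has width 4, which upper-bounds the treewidth. Conversely, {0, 2, 3, 4, 5} is a clique of size 5, and the vertices of any clique must share a bag in every tree decomposition; so some bag has ≥ 5 vertices and tw(G) ≥ 4. Combining the bounds, tw(G) = 4.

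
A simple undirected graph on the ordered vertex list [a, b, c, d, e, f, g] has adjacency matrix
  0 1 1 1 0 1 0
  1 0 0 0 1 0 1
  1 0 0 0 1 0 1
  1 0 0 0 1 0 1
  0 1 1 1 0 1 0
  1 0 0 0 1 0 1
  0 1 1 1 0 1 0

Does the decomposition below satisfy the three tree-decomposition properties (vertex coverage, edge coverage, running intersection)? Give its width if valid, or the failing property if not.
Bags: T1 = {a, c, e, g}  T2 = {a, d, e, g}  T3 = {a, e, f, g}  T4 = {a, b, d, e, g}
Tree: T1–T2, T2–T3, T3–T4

A tree decomposition must satisfy three properties: every vertex lies in some bag; for every edge, both endpoints lie together in some bag; and for every vertex, the bags containing it form a connected subtree. Here bags containing vertex d are not connected in the tree, so the decomposition is invalid.

No — bags containing vertex d are not connected in the tree.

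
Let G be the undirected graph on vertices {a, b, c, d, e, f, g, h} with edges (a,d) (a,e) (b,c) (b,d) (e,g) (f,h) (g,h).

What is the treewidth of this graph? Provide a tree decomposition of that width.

Treewidth 1.
One such decomposition:
Bags: B1 = {b, c}  B2 = {b, d}  B3 = {a, d}  B4 = {a, e}  B5 = {e, g}  B6 = {g, h}  B7 = {f, h}
Tree: B1–B2, B2–B3, B3–B4, B4–B5, B5–B6, B6–B7

The largest bag has 2 vertices, giving width 1; this decomposition certifies tw(G) ≤ 1. G has an edge, so its treewidth is at least 1. Hence tw(G) = 1 exactly.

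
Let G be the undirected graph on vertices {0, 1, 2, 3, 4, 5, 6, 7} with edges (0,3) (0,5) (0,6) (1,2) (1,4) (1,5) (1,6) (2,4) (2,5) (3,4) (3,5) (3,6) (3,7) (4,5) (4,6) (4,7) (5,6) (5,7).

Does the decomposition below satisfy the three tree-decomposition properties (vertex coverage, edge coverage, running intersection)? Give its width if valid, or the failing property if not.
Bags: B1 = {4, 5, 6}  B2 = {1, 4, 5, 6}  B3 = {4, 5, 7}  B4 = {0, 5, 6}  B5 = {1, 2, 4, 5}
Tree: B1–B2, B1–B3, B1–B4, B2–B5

No — vertex 3 appears in no bag.

A tree decomposition must satisfy three properties: every vertex lies in some bag; for every edge, both endpoints lie together in some bag; and for every vertex, the bags containing it form a connected subtree. Here vertex 3 appears in no bag, so the decomposition is invalid.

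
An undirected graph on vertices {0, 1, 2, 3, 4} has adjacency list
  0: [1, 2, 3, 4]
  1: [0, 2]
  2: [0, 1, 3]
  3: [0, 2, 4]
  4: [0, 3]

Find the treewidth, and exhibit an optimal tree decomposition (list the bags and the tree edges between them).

The largest bag has 3 vertices, giving width 2; this decomposition certifies tw(G) ≤ 2. For the lower bound, the 3 vertices {0, 1, 2} are pairwise adjacent, and any tree decomposition puts a clique entirely inside one bag — forcing width ≥ 2. Combining the bounds, tw(G) = 2.

Treewidth 2.
Bags: B1 = {0, 1, 2}  B2 = {0, 2, 3}  B3 = {0, 3, 4}
Tree: B1–B2, B2–B3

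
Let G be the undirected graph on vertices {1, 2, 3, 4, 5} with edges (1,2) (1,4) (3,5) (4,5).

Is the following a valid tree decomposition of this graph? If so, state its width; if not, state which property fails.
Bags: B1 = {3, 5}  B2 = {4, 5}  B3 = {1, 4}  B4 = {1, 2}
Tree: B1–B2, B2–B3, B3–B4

Yes; width 1.

Vertex coverage: the bags together contain {1, 2, 3, 4, 5}, the full vertex set. Edge coverage: each edge of G has both endpoints in at least one bag. Running intersection: for every vertex, the bags containing it form a connected subtree. All three properties hold, so this is a valid tree decomposition of width max|bag| − 1 = 1, and hence tw(G) ≤ 1.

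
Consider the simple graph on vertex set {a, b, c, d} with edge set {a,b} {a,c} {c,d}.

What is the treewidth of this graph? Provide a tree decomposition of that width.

Treewidth 1.
One optimal decomposition is:
Bags: B1 = {c, d}  B2 = {a, c}  B3 = {a, b}
Tree: B1–B2, B2–B3

Each bag holds 2 vertices, so the decomposition has width 1, which upper-bounds the treewidth. Since G has at least one edge (e.g. d–c), it is not an edgeless graph, so tw(G) ≥ 1. Hence tw(G) = 1 exactly.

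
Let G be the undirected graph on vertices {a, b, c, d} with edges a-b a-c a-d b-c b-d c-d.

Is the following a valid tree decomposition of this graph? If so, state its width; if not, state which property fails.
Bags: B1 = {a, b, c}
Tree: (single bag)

No — vertex d appears in no bag.

A tree decomposition must satisfy three properties: every vertex lies in some bag; for every edge, both endpoints lie together in some bag; and for every vertex, the bags containing it form a connected subtree. Here vertex d appears in no bag, so the decomposition is invalid.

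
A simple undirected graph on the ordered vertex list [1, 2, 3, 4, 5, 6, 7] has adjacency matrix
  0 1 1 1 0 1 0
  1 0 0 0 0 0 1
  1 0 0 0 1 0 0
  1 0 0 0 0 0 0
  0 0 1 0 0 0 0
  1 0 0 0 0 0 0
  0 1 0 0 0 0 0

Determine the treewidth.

A width-1 tree decomposition is:
Bags: B1 = {1, 2}  B2 = {1, 3}  B3 = {1, 4}  B4 = {2, 7}  B5 = {1, 6}  B6 = {3, 5}
Tree: B1–B2, B2–B3, B1–B4, B3–B5, B2–B6
Each bag holds 2 vertices, so the decomposition has width 1, which upper-bounds the treewidth. Since G has at least one edge (e.g. 1–2), it is not an edgeless graph, so tw(G) ≥ 1. Combining the bounds, tw(G) = 1.

1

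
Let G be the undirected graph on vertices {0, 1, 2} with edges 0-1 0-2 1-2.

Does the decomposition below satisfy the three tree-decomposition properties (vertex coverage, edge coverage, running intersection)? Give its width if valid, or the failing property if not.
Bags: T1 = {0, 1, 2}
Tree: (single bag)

Yes; width 2.

Checking the three conditions: (i) the bags cover all of {0, 1, 2}; (ii) for each edge, some bag contains both endpoints; (iii) the bags containing any fixed vertex form a subtree. All hold, so the decomposition is valid with width 3 − 1 = 2.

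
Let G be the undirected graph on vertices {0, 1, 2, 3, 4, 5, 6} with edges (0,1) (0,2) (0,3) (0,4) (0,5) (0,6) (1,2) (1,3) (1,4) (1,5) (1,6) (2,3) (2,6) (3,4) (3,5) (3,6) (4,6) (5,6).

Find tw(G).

4

A width-4 tree decomposition is:
Bags: B1 = {0, 1, 2, 3, 6}  B2 = {0, 1, 3, 5, 6}  B3 = {0, 1, 3, 4, 6}
Tree: B1–B2, B1–B3
Each bag holds 5 vertices, so the decomposition has width 4, which upper-bounds the treewidth. On the other hand G contains the 5-clique {0, 1, 2, 3, 6}. A clique must lie in a single bag of any decomposition, so no decomposition can have width below 4. Therefore the treewidth is 4.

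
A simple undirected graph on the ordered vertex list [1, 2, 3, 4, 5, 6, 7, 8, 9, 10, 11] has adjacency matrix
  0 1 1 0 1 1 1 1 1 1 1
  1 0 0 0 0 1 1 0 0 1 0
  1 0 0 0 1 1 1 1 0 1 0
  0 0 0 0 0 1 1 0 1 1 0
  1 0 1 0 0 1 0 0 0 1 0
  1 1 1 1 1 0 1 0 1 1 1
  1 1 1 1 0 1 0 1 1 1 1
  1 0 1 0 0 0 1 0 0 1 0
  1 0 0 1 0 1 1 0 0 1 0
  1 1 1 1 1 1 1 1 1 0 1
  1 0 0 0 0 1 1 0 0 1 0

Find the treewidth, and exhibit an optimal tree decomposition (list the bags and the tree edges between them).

Treewidth 4.
Bags: B1 = {1, 6, 7, 9, 10}  B2 = {1, 3, 6, 7, 10}  B3 = {4, 6, 7, 9, 10}  B4 = {1, 6, 7, 10, 11}  B5 = {1, 3, 7, 8, 10}  B6 = {1, 2, 6, 7, 10}  B7 = {1, 3, 5, 6, 10}
Tree: B1–B2, B1–B3, B1–B4, B2–B5, B4–B6, B2–B7

The largest bag has 5 vertices, giving width 4; this decomposition certifies tw(G) ≤ 4. For the lower bound, the 5 vertices {1, 3, 7, 8, 10} are pairwise adjacent, and any tree decomposition puts a clique entirely inside one bag — forcing width ≥ 4. The upper and lower bounds meet at 4, so that is the treewidth.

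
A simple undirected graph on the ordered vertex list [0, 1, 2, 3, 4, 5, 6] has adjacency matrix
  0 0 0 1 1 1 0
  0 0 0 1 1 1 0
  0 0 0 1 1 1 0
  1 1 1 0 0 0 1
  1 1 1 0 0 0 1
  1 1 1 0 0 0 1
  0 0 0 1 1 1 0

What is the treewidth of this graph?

A width-3 tree decomposition is:
Bags: B1 = {3, 4, 5, 6}  B2 = {0, 3, 4, 5}  B3 = {2, 3, 4, 5}  B4 = {1, 3, 4, 5}
Tree: B1–B2, B2–B3, B3–B4
Each bag holds 4 vertices, so the decomposition has width 3, which upper-bounds the treewidth. For the lower bound: the 4 vertex sets {3,6}, {0,4}, {5}, {2} are disjoint, each induces a connected subgraph, and every pair is joined by at least one edge of G. Contracting each set to a single vertex therefore yields K_{4} as a minor, and since treewidth is minor-monotone, tw(G) ≥ tw(K_{4}) = 3. The upper and lower bounds meet at 3, so that is the treewidth.

3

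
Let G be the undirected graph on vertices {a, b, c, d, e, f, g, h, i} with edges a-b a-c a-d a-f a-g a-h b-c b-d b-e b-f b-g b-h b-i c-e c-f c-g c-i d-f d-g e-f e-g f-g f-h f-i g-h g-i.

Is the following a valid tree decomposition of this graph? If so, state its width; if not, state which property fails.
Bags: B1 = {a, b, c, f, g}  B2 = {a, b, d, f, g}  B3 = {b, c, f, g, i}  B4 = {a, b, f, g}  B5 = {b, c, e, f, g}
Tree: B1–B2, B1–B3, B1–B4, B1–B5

No — vertex h appears in no bag.

A tree decomposition must satisfy three properties: every vertex lies in some bag; for every edge, both endpoints lie together in some bag; and for every vertex, the bags containing it form a connected subtree. Here vertex h appears in no bag, so the decomposition is invalid.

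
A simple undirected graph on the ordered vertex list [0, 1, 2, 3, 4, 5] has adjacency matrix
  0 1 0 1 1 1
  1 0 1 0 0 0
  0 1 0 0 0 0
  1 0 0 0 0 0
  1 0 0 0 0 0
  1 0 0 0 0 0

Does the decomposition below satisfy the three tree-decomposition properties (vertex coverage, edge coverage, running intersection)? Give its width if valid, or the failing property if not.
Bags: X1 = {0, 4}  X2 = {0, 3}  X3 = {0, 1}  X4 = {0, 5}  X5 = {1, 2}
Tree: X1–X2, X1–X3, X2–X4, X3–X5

Yes; width 1.

Checking the three conditions: (i) the bags cover all of {0, 1, 2, 3, 4, 5}; (ii) for each edge, some bag contains both endpoints; (iii) the bags containing any fixed vertex form a subtree. All hold, so the decomposition is valid with width 2 − 1 = 1.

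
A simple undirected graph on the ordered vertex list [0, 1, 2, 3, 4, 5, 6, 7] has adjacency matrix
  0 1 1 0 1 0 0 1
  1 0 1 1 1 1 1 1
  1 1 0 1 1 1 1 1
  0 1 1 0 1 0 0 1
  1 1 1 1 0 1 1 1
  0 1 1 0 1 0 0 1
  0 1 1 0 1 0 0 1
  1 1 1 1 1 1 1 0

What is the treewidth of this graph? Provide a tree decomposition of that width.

Every bag has size at most 5, so the width is 5 − 1 = 4 and tw(G) ≤ 4. On the other hand G contains the 5-clique {0, 1, 2, 4, 7}. A clique must lie in a single bag of any decomposition, so no decomposition can have width below 4. The upper and lower bounds meet at 4, so that is the treewidth.

Treewidth 4.
One such decomposition:
Bags: B1 = {1, 2, 4, 6, 7}  B2 = {1, 2, 3, 4, 7}  B3 = {0, 1, 2, 4, 7}  B4 = {1, 2, 4, 5, 7}
Tree: B1–B2, B1–B3, B3–B4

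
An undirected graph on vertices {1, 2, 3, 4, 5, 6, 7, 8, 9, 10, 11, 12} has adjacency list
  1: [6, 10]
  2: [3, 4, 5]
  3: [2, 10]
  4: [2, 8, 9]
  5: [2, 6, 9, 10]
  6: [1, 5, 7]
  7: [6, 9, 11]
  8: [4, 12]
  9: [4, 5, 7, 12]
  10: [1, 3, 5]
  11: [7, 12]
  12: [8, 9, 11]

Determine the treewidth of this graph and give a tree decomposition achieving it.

Treewidth 3.
One such decomposition:
Bags: B1 = {7, 8, 11, 12}  B2 = {7, 8, 9, 12}  B3 = {4, 7, 8, 9}  B4 = {4, 6, 7, 9}  B5 = {4, 5, 6, 9}  B6 = {2, 4, 5, 6}  B7 = {1, 2, 5, 6}  B8 = {1, 2, 5, 10}  B9 = {1, 2, 3, 10}
Tree: B1–B2, B2–B3, B3–B4, B4–B5, B5–B6, B6–B7, B7–B8, B8–B9

Every bag has size at most 4, so the width is 4 − 1 = 3 and tw(G) ≤ 3. For the lower bound: the 4 vertex sets {8,11,12}, {7}, {9}, {2,4,5,6} are disjoint, each induces a connected subgraph, and every pair is joined by at least one edge of G. Contracting each set to a single vertex therefore yields K_{4} as a minor, and since treewidth is minor-monotone, tw(G) ≥ tw(K_{4}) = 3. Hence tw(G) = 3 exactly.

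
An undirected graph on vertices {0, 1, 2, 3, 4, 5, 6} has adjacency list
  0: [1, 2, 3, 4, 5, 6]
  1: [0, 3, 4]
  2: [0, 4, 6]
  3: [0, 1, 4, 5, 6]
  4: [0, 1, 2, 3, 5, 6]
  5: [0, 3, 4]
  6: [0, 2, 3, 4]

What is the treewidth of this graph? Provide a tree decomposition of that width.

Treewidth 3.
One such decomposition:
Bags: B1 = {0, 3, 4, 6}  B2 = {0, 1, 3, 4}  B3 = {0, 3, 4, 5}  B4 = {0, 2, 4, 6}
Tree: B1–B2, B1–B3, B1–B4

Each bag holds 4 vertices, so the decomposition has width 3, which upper-bounds the treewidth. On the other hand G contains the 4-clique {0, 2, 4, 6}. A clique must lie in a single bag of any decomposition, so no decomposition can have width below 3. The upper and lower bounds meet at 3, so that is the treewidth.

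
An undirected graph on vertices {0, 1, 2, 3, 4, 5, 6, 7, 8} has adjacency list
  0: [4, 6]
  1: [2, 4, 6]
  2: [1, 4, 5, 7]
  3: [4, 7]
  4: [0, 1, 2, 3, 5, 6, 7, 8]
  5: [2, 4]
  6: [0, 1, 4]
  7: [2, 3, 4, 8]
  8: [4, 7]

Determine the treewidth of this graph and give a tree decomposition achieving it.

Treewidth 2.
Bags: B1 = {1, 2, 4}  B2 = {2, 4, 5}  B3 = {2, 4, 7}  B4 = {1, 4, 6}  B5 = {4, 7, 8}  B6 = {0, 4, 6}  B7 = {3, 4, 7}
Tree: B1–B2, B2–B3, B1–B4, B3–B5, B4–B6, B5–B7

Each bag holds 3 vertices, so the decomposition has width 2, which upper-bounds the treewidth. Conversely, {0, 4, 6} is a clique of size 3, and the vertices of any clique must share a bag in every tree decomposition; so some bag has ≥ 3 vertices and tw(G) ≥ 2. Combining the bounds, tw(G) = 2.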